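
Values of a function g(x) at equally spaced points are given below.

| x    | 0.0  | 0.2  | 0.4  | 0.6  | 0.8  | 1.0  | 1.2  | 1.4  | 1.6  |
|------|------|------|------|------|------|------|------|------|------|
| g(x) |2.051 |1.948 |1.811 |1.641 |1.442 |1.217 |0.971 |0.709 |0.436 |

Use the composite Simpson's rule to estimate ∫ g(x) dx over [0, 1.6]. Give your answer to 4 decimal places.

2.1997

h = 0.2, n = 8.
(h/3)·[y₀ + 4y₁ + 2y₂ + 4y₃ + 2y₄ + 4y₅ + 2y₆ + 4y₇ + y₈] = 0.066667·(32.995) = 2.1997.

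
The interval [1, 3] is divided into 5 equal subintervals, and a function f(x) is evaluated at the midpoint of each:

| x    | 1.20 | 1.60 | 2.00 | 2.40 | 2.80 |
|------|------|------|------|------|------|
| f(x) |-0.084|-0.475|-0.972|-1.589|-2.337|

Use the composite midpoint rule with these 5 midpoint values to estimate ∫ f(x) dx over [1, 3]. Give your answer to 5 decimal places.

h = 0.4, n = 5.
h·[y(m₁) + y(m₂) + y(m₃) + y(m₄) + y(m₅)] = 0.4·(-5.457) = -2.18280.

-2.18280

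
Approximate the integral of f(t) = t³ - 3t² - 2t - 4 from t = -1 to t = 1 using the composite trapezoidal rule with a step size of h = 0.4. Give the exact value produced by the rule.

h = (1 − (-1))/5 = 0.4.
Nodes t₀,…,t₅ = -1, -0.6, -0.2, 0.2, 0.6, 1.
f(t) = t³ - 3t² - 2t - 4: f₀=-6, f₁=-4.096, f₂=-3.728, f₃=-4.512, f₄=-6.064, f₅=-8.
(h/2)·[f₀ + 2f₁ + 2f₂ + 2f₃ + 2f₄ + f₅] = 0.2·(-50.8) = -10.16.

-10.16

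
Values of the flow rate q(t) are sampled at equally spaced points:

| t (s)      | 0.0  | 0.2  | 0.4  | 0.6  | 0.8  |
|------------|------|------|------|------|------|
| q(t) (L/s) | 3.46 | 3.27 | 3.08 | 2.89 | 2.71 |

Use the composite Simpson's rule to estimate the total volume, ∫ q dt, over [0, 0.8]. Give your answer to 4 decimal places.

2.4647

h = 0.2, n = 4.
(h/3)·[y₀ + 4y₁ + 2y₂ + 4y₃ + y₄] = 0.066667·(36.97) = 2.4647.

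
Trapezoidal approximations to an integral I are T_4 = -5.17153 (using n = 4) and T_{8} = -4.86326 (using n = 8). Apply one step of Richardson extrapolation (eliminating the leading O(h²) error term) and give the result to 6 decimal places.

-4.760503

R = (4·T_{8} − T_4) / 3 = (4·(-4.86326) − (-5.17153))/3 = (-14.28151)/3 = -4.760503.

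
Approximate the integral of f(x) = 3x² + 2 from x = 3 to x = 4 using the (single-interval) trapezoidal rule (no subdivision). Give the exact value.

39.5

T = (b−a)/2 · [f(3) + f(4)] = 0.5·[29 + 50] = 39.5.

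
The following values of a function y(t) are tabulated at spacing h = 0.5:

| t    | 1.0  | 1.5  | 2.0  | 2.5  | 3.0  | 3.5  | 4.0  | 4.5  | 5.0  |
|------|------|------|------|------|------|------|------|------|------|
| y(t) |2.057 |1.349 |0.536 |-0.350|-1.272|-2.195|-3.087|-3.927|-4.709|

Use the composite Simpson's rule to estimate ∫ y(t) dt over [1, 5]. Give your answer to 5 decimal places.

h = 0.5, n = 8.
(h/3)·[y₀ + 4y₁ + 2y₂ + 4y₃ + 2y₄ + 4y₅ + 2y₆ + 4y₇ + y₈] = 0.166667·(-30.790) = -5.13167.

-5.13167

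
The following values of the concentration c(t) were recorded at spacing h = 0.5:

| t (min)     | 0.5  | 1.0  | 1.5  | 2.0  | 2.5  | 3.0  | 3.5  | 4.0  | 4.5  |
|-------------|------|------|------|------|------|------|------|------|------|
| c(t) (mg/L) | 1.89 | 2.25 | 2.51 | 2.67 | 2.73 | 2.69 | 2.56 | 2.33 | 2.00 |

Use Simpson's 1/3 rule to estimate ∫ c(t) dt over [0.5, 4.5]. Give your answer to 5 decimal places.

h = 0.5, n = 8.
(h/3)·[y₀ + 4y₁ + 2y₂ + 4y₃ + 2y₄ + 4y₅ + 2y₆ + 4y₇ + y₈] = 0.166667·(59.25) = 9.87500.

9.87500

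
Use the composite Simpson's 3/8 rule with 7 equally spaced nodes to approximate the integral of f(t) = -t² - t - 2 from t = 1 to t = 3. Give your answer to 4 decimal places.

h = (3 − 1)/6 = 0.333333.
Nodes t₀,…,t₆ = 1, 1.333333, 1.666667, 2, 2.333333, 2.666667, 3.
f(t) = -t² - t - 2: f₀=-4, f₁=-5.111111, f₂=-6.444444, f₃=-8, f₄=-9.777778, f₅=-11.777778, f₆=-14.
(3h/8)·[f₀ + 3f₁ + 3f₂ + 2f₃ + 3f₄ + 3f₅ + f₆] = 0.125·(-133.333333) = -16.6667.

-16.6667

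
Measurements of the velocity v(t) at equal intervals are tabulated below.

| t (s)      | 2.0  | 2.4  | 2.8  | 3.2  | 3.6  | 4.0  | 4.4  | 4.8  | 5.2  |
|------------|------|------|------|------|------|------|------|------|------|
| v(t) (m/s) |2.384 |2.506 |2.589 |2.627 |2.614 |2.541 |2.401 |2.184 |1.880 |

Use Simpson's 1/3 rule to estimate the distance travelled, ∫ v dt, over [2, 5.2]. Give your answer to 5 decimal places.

h = 0.4, n = 8.
(h/3)·[y₀ + 4y₁ + 2y₂ + 4y₃ + 2y₄ + 4y₅ + 2y₆ + 4y₇ + y₈] = 0.133333·(58.904) = 7.85387.

7.85387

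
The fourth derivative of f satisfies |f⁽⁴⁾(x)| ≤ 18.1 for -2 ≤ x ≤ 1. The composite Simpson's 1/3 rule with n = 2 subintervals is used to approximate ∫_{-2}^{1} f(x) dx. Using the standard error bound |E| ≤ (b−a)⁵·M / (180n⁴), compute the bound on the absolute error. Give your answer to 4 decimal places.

1.5272

|E| ≤ (3)⁵·18.1 / (180·2⁴) = 4398.3/2880 = 1.5272.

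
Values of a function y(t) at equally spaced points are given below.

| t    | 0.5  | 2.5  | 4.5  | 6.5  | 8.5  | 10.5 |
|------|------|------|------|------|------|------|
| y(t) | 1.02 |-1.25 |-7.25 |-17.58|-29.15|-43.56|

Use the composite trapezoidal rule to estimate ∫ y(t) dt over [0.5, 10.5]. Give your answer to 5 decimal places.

-153.00000

h = 2, n = 5.
(h/2)·[y₀ + 2y₁ + 2y₂ + 2y₃ + 2y₄ + y₅] = 1·(-153.00) = -153.00000.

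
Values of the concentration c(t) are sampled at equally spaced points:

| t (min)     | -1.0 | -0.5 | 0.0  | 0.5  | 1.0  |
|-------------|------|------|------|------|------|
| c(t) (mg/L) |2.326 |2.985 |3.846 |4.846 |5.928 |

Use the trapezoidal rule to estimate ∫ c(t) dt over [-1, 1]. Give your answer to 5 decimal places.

h = 0.5, n = 4.
(h/2)·[y₀ + 2y₁ + 2y₂ + 2y₃ + y₄] = 0.25·(31.608) = 7.90200.

7.90200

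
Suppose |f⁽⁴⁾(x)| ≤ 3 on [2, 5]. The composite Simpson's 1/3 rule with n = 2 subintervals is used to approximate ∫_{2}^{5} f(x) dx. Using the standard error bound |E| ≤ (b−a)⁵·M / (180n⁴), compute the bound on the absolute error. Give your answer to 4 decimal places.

|E| ≤ (3)⁵·3 / (180·2⁴) = 729/2880 = 0.2531.

0.2531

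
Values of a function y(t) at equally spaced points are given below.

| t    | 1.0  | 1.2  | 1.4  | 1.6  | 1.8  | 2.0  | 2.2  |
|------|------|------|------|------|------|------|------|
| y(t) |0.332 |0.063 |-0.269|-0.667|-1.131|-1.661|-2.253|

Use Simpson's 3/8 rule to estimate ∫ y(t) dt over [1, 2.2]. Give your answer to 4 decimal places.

-0.9187

h = 0.2, n = 6.
(3h/8)·[y₀ + 3y₁ + 3y₂ + 2y₃ + 3y₄ + 3y₅ + y₆] = 0.075·(-12.249) = -0.9187.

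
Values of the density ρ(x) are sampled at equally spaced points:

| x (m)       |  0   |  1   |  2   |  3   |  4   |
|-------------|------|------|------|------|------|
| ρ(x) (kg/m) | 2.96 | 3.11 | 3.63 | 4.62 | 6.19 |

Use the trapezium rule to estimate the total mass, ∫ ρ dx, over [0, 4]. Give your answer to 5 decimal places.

h = 1, n = 4.
(h/2)·[y₀ + 2y₁ + 2y₂ + 2y₃ + y₄] = 0.5·(31.87) = 15.93500.

15.93500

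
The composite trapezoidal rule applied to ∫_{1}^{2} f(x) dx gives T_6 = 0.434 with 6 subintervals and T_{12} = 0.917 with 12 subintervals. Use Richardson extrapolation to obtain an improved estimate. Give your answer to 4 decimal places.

R = (4·T_{12} − T_6) / 3 = (4·0.917 − 0.434)/3 = (3.234)/3 = 1.0780.

1.0780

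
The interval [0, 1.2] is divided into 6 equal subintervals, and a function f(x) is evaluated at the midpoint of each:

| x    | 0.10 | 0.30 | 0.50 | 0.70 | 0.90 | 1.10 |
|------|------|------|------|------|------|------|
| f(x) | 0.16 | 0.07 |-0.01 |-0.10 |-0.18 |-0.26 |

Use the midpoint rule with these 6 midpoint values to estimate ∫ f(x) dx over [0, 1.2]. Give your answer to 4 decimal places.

h = 0.2, n = 6.
h·[y(m₁) + y(m₂) + y(m₃) + y(m₄) + y(m₅) + y(m₆)] = 0.2·(-0.32) = -0.0640.

-0.0640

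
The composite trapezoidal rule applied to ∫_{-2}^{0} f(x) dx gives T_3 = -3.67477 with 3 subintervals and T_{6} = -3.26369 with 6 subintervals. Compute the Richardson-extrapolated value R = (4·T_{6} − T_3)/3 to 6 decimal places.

R = (4·T_{6} − T_3) / 3 = (4·(-3.26369) − (-3.67477))/3 = (-9.37999)/3 = -3.126663.

-3.126663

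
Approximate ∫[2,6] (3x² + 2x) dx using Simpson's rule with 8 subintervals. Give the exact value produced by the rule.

h = (6 − 2)/8 = 0.5.
Nodes x₀,…,x₈ = 2, 2.5, 3, 3.5, 4, 4.5, 5, 5.5, 6.
f(x) = 3x² + 2x: f₀=16, f₁=23.75, f₂=33, f₃=43.75, f₄=56, f₅=69.75, f₆=85, f₇=101.75, f₈=120.
(h/3)·[f₀ + 4f₁ + 2f₂ + 4f₃ + 2f₄ + 4f₅ + 2f₆ + 4f₇ + f₈] = 0.166667·(1440) = 240.

240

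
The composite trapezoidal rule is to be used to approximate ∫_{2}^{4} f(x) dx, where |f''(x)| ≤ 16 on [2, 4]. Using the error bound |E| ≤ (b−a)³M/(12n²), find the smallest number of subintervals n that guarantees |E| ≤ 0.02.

Need 128/(12n²) ≤ 0.02.
n² ≥ 128/(12·0.02) = 533.333 ⇒ n ≥ 23.0940, so the smallest n is 24.

24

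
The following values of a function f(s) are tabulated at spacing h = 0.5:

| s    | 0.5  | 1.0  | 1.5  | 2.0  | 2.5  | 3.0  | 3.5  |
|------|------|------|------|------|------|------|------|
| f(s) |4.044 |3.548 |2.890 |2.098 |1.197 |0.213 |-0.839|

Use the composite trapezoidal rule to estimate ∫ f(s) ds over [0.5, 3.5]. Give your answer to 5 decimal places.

h = 0.5, n = 6.
(h/2)·[y₀ + 2y₁ + 2y₂ + 2y₃ + 2y₄ + 2y₅ + y₆] = 0.25·(23.097) = 5.77425.

5.77425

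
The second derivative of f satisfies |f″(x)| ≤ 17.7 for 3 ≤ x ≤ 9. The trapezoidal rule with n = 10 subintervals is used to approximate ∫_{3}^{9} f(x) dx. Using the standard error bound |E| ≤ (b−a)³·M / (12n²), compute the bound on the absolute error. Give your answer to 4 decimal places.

3.1860

|E| ≤ (6)³·17.7 / (12·10²) = 3823.2/1200 = 3.1860.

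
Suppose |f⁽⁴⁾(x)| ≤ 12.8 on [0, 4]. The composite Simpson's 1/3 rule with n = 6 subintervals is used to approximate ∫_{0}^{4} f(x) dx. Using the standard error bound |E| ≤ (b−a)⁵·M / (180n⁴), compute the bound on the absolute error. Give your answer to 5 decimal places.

|E| ≤ (4)⁵·12.8 / (180·6⁴) = 13107.2/233280 = 0.05619.

0.05619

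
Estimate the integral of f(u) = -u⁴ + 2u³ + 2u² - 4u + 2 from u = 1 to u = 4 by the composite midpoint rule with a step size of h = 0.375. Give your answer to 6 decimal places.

h = (4 − 1)/8 = 0.375.
Midpoints m₁,…,m₈ = 1.1875, 1.5625, 1.9375, 2.3125, 2.6875, 3.0625, 3.4375, 3.8125.
f(m₁)=1.4308929443359375, f(m₂)=2.3017425537109375, f(m₃)=2.2123870849609375, f(m₄)=-0.4192047119140625, f(m₅)=-7.6496734619140625, f(m₆)=-22.0102691650390625, f(m₇)=-46.5068511962890625, f(m₈)=-84.6198883056640625.
h·[f(m₁) + f(m₂) + f(m₃) + f(m₄) + f(m₅) + f(m₆) + f(m₇) + f(m₈)] = 0.375·(-155.2608642578125) = -58.222824.

-58.222824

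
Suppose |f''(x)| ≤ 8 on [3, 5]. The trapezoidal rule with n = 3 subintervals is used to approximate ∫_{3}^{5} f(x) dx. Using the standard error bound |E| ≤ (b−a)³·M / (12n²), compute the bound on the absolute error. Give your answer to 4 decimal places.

0.5926

|E| ≤ (2)³·8 / (12·3²) = 64/108 = 0.5926.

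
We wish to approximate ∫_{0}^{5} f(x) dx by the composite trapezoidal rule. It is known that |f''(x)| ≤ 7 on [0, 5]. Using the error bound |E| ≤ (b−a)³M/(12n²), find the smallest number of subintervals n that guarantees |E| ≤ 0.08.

Need 875/(12n²) ≤ 0.08.
n² ≥ 875/(12·0.08) = 911.458 ⇒ n ≥ 30.1904, so the smallest n is 31.

31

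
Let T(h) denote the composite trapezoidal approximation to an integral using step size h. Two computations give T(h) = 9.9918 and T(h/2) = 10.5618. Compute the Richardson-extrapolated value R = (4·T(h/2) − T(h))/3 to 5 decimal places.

R = (4·T(h/2) − T(h)) / 3 = (4·10.5618 − 9.9918)/3 = (32.2554)/3 = 10.75180.

10.75180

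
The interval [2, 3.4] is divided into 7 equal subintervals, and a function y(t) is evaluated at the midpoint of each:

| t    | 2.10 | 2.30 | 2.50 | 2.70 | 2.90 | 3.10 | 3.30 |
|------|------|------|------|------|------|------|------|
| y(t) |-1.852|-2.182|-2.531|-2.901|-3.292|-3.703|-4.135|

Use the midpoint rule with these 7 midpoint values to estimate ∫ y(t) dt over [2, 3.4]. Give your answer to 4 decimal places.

-4.1192

h = 0.2, n = 7.
h·[y(m₁) + y(m₂) + y(m₃) + y(m₄) + y(m₅) + y(m₆) + y(m₇)] = 0.2·(-20.596) = -4.1192.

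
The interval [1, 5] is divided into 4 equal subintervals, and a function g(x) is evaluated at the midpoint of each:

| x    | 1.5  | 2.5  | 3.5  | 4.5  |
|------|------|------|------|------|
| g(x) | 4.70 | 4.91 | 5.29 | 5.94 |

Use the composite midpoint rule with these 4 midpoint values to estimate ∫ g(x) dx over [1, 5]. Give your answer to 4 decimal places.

h = 1, n = 4.
h·[y(m₁) + y(m₂) + y(m₃) + y(m₄)] = 1·(20.84) = 20.8400.

20.8400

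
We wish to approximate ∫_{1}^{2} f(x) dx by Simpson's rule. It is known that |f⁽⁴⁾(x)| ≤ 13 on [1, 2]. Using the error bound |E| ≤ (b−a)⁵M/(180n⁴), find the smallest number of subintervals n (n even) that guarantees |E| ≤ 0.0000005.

20

Need 13/(180n⁴) ≤ 0.0000005.
n⁴ ≥ 13/(180·0.0000005) = 144444 ⇒ n ≥ 19.4951, so the smallest even n is 20. (n must be even for Simpson's rule.)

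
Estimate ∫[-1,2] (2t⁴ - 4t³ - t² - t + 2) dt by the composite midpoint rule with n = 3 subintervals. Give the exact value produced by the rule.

-1.375

h = (2 − (-1))/3 = 1.
Midpoints m₁,…,m₃ = -0.5, 0.5, 1.5.
f(m₁)=2.875, f(m₂)=0.875, f(m₃)=-5.125.
h·[f(m₁) + f(m₂) + f(m₃)] = 1·(-1.375) = -1.375.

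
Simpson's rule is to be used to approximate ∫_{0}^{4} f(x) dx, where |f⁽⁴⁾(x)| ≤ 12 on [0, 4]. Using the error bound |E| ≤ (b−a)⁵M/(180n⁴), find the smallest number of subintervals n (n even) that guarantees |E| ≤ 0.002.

14

Need 12288/(180n⁴) ≤ 0.002.
n⁴ ≥ 12288/(180·0.002) = 34133.3 ⇒ n ≥ 13.5924, so the smallest even n is 14. (n must be even for Simpson's rule.)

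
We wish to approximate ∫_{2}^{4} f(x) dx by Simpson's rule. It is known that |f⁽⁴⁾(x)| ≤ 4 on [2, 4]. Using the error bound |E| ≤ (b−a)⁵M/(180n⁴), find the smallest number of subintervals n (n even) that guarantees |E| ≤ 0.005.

Need 128/(180n⁴) ≤ 0.005.
n⁴ ≥ 128/(180·0.005) = 142.222 ⇒ n ≥ 3.4534, so the smallest even n is 4. (n must be even for Simpson's rule.)

4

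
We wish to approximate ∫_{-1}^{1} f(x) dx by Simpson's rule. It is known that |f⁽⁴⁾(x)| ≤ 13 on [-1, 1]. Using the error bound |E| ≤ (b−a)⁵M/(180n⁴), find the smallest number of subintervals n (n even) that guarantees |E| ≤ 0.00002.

20

Need 416/(180n⁴) ≤ 0.00002.
n⁴ ≥ 416/(180·0.00002) = 115556 ⇒ n ≥ 18.4373, so the smallest even n is 20. (n must be even for Simpson's rule.)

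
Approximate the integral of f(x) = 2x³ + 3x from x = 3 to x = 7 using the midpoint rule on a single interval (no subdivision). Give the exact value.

M = (b−a)·f(5) = 4·(265) = 1060.

1060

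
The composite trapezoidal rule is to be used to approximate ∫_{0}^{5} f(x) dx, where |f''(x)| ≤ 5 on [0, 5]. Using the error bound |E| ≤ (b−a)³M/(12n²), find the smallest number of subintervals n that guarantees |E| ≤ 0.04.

Need 625/(12n²) ≤ 0.04.
n² ≥ 625/(12·0.04) = 1302.08 ⇒ n ≥ 36.0844, so the smallest n is 37.

37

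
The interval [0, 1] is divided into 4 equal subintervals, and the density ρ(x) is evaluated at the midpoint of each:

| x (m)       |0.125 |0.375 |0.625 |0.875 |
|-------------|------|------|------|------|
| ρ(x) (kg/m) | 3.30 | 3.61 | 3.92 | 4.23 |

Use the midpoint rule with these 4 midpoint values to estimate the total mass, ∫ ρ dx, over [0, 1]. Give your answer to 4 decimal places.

3.7650

h = 0.25, n = 4.
h·[y(m₁) + y(m₂) + y(m₃) + y(m₄)] = 0.25·(15.06) = 3.7650.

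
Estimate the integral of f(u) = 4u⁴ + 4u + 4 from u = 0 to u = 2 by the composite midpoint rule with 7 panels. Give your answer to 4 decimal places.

41.1662

h = (2 − 0)/7 = 0.285714.
Midpoints m₁,…,m₇ = 0.142857, 0.428571, 0.714286, 1, 1.285714, 1.571429, 1.857143.
f(m₁)=4.573095, f(m₂)=5.849229, f(m₃)=7.898376, f(m₄)=12, f(m₅)=20.073303, f(m₆)=34.677218, f(m₇)=59.010412.
h·[f(m₁) + f(m₂) + f(m₃) + f(m₄) + f(m₅) + f(m₆) + f(m₇)] = 0.285714·(144.081633) = 41.1662.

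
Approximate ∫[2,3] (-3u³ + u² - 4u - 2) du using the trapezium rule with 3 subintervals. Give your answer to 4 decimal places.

-54.8148

h = (3 − 2)/3 = 0.333333.
Nodes u₀,…,u₃ = 2, 2.333333, 2.666667, 3.
f(u) = -3u³ + u² - 4u - 2: f₀=-30, f₁=-44, f₂=-62.444444, f₃=-86.
(h/2)·[f₀ + 2f₁ + 2f₂ + f₃] = 0.166667·(-328.888889) = -54.8148.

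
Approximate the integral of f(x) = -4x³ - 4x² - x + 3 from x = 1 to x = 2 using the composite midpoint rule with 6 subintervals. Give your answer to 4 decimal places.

h = (2 − 1)/6 = 0.166667.
Midpoints m₁,…,m₆ = 1.083333, 1.25, 1.416667, 1.583333, 1.75, 1.916667.
f(m₁)=-7.863426, f(m₂)=-12.3125, f(m₃)=-17.817130, f(m₄)=-24.488426, f(m₅)=-32.4375, f(m₆)=-41.775463.
h·[f(m₁) + f(m₂) + f(m₃) + f(m₄) + f(m₅) + f(m₆)] = 0.166667·(-136.694444) = -22.7824.

-22.7824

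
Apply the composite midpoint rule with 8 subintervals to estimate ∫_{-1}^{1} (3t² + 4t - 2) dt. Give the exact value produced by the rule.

-2.03125

h = (1 − (-1))/8 = 0.25.
Midpoints m₁,…,m₈ = -0.875, -0.625, -0.375, -0.125, 0.125, 0.375, 0.625, 0.875.
f(m₁)=-3.203125, f(m₂)=-3.328125, f(m₃)=-3.078125, f(m₄)=-2.453125, f(m₅)=-1.453125, f(m₆)=-0.078125, f(m₇)=1.671875, f(m₈)=3.796875.
h·[f(m₁) + f(m₂) + f(m₃) + f(m₄) + f(m₅) + f(m₆) + f(m₇) + f(m₈)] = 0.25·(-8.125) = -2.03125.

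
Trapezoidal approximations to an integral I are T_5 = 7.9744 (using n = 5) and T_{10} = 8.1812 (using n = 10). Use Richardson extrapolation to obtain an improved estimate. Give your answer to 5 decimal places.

8.25013

R = (4·T_{10} − T_5) / 3 = (4·8.1812 − 7.9744)/3 = (24.7504)/3 = 8.25013.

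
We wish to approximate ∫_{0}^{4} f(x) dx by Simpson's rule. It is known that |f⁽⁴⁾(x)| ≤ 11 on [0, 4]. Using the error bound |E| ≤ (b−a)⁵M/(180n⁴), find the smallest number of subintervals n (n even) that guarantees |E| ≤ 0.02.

8

Need 11264/(180n⁴) ≤ 0.02.
n⁴ ≥ 11264/(180·0.02) = 3128.89 ⇒ n ≥ 7.4791, so the smallest even n is 8. (n must be even for Simpson's rule.)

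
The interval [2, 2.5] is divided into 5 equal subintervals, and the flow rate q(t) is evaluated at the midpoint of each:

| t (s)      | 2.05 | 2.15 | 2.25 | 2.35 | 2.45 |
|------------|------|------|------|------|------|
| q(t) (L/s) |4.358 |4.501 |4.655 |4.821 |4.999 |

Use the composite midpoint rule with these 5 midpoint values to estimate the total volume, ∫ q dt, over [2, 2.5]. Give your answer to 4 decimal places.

2.3334

h = 0.1, n = 5.
h·[y(m₁) + y(m₂) + y(m₃) + y(m₄) + y(m₅)] = 0.1·(23.334) = 2.3334.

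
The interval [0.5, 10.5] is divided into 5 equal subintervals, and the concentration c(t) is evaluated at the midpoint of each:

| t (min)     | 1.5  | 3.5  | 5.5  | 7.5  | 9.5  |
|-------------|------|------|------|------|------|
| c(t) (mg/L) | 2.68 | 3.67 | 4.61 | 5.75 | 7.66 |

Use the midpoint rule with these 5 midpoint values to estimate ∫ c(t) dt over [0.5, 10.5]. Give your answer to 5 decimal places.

h = 2, n = 5.
h·[y(m₁) + y(m₂) + y(m₃) + y(m₄) + y(m₅)] = 2·(24.37) = 48.74000.

48.74000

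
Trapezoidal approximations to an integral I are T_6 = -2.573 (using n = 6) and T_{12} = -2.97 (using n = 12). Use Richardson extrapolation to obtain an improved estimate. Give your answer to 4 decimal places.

R = (4·T_{12} − T_6) / 3 = (4·(-2.97) − (-2.573))/3 = (-9.307)/3 = -3.1023.

-3.1023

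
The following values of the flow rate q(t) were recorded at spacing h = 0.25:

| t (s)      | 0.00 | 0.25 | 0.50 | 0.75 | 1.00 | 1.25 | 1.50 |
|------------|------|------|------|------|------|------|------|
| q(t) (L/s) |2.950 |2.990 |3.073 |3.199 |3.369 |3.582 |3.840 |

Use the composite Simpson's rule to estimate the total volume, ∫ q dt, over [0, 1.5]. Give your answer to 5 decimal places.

h = 0.25, n = 6.
(h/3)·[y₀ + 4y₁ + 2y₂ + 4y₃ + 2y₄ + 4y₅ + y₆] = 0.083333·(58.758) = 4.89650.

4.89650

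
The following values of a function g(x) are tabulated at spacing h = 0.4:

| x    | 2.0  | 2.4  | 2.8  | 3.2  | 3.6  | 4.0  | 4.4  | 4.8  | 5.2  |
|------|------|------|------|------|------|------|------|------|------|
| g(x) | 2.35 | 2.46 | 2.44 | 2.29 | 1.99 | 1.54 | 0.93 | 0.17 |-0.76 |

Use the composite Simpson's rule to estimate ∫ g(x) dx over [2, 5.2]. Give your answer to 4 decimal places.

h = 0.4, n = 8.
(h/3)·[y₀ + 4y₁ + 2y₂ + 4y₃ + 2y₄ + 4y₅ + 2y₆ + 4y₇ + y₈] = 0.133333·(38.15) = 5.0867.

5.0867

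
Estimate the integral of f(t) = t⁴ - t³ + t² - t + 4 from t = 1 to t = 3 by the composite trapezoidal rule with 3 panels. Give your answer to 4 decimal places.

h = (3 − 1)/3 = 0.666667.
Nodes t₀,…,t₃ = 1, 1.666667, 2.333333, 3.
f(t) = t⁴ - t³ + t² - t + 4: f₀=4, f₁=8.197531, f₂=24.049383, f₃=64.
(h/2)·[f₀ + 2f₁ + 2f₂ + f₃] = 0.333333·(132.493827) = 44.1646.

44.1646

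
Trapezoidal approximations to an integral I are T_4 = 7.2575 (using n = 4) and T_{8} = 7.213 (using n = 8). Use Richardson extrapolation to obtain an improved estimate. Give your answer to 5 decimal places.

R = (4·T_{8} − T_4) / 3 = (4·7.213 − 7.2575)/3 = (21.5945)/3 = 7.19817.

7.19817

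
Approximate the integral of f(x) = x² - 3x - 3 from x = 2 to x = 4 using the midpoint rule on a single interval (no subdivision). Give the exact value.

M = (b−a)·f(3) = 2·(-3) = -6.

-6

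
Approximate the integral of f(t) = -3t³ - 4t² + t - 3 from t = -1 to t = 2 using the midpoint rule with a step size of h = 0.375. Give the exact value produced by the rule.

-30.451171875

h = (2 − (-1))/8 = 0.375.
Midpoints m₁,…,m₈ = -0.8125, -0.4375, -0.0625, 0.3125, 0.6875, 1.0625, 1.4375, 1.8125.
f(m₁)=-4.843994140625, f(m₂)=-3.951904296875, f(m₃)=-3.077392578125, f(m₄)=-3.169677734375, f(m₅)=-5.177978515625, f(m₆)=-10.051513671875, f(m₇)=-18.739501953125, f(m₈)=-32.191162109375.
h·[f(m₁) + f(m₂) + f(m₃) + f(m₄) + f(m₅) + f(m₆) + f(m₇) + f(m₈)] = 0.375·(-81.203125) = -30.451171875.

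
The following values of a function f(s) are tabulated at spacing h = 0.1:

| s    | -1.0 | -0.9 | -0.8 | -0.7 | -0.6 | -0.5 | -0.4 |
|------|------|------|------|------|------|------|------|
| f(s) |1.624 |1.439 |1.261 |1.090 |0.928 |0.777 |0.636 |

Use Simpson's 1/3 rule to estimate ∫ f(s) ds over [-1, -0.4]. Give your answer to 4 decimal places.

h = 0.1, n = 6.
(h/3)·[y₀ + 4y₁ + 2y₂ + 4y₃ + 2y₄ + 4y₅ + y₆] = 0.033333·(19.862) = 0.6621.

0.6621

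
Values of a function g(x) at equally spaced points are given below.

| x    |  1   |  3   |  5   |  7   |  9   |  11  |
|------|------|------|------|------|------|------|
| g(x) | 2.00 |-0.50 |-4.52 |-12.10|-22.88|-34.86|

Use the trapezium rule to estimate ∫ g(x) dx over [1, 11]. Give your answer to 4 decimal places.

h = 2, n = 5.
(h/2)·[y₀ + 2y₁ + 2y₂ + 2y₃ + 2y₄ + y₅] = 1·(-112.86) = -112.8600.

-112.8600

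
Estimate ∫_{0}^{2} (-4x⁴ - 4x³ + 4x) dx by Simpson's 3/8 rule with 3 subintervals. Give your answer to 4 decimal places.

-34.0741

h = (2 − 0)/3 = 0.666667.
Nodes x₀,…,x₃ = 0, 0.666667, 1.333333, 2.
f(x) = -4x⁴ - 4x³ + 4x: f₀=0, f₁=0.691358, f₂=-16.790123, f₃=-88.
(3h/8)·[f₀ + 3f₁ + 3f₂ + f₃] = 0.25·(-136.296296) = -34.0741.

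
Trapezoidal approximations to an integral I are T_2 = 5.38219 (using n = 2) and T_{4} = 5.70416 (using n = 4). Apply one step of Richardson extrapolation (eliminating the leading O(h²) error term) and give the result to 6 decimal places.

5.811483

R = (4·T_{4} − T_2) / 3 = (4·5.70416 − 5.38219)/3 = (17.43445)/3 = 5.811483.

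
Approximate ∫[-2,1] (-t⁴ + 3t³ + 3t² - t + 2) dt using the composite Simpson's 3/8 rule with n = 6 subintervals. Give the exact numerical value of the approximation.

-1.40625

h = (1 − (-2))/6 = 0.5.
Nodes t₀,…,t₆ = -2, -1.5, -1, -0.5, 0, 0.5, 1.
f(t) = -t⁴ + 3t³ + 3t² - t + 2: f₀=-24, f₁=-4.9375, f₂=2, f₃=2.8125, f₄=2, f₅=2.5625, f₆=6.
(3h/8)·[f₀ + 3f₁ + 3f₂ + 2f₃ + 3f₄ + 3f₅ + f₆] = 0.1875·(-7.5) = -1.40625.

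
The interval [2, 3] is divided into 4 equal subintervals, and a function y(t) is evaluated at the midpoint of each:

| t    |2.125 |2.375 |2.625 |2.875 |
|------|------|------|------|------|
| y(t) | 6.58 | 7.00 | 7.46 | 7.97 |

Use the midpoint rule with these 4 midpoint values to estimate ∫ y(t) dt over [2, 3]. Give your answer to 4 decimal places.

7.2525

h = 0.25, n = 4.
h·[y(m₁) + y(m₂) + y(m₃) + y(m₄)] = 0.25·(29.01) = 7.2525.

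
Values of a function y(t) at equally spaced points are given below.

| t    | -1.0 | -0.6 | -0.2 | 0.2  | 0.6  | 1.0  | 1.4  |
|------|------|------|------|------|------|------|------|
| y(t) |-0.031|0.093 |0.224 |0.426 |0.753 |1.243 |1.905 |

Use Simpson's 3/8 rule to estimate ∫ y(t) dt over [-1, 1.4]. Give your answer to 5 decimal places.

1.44975

h = 0.4, n = 6.
(3h/8)·[y₀ + 3y₁ + 3y₂ + 2y₃ + 3y₄ + 3y₅ + y₆] = 0.15·(9.665) = 1.44975.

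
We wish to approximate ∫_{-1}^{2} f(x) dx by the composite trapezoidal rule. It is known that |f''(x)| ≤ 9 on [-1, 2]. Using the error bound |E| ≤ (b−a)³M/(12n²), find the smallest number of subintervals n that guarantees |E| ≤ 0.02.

Need 243/(12n²) ≤ 0.02.
n² ≥ 243/(12·0.02) = 1012.5 ⇒ n ≥ 31.8198, so the smallest n is 32.

32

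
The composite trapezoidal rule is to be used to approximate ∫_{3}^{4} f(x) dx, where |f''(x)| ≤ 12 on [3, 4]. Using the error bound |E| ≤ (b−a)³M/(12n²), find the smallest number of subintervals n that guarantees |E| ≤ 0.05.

Need 12/(12n²) ≤ 0.05.
n² ≥ 12/(12·0.05) = 20 ⇒ n ≥ 4.4721, so the smallest n is 5.

5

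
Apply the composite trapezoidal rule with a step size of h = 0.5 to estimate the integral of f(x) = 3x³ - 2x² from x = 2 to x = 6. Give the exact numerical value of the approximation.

827

h = (6 − 2)/8 = 0.5.
Nodes x₀,…,x₈ = 2, 2.5, 3, 3.5, 4, 4.5, 5, 5.5, 6.
f(x) = 3x³ - 2x²: f₀=16, f₁=34.375, f₂=63, f₃=104.125, f₄=160, f₅=232.875, f₆=325, f₇=438.625, f₈=576.
(h/2)·[f₀ + 2f₁ + 2f₂ + 2f₃ + 2f₄ + 2f₅ + 2f₆ + 2f₇ + f₈] = 0.25·(3308) = 827.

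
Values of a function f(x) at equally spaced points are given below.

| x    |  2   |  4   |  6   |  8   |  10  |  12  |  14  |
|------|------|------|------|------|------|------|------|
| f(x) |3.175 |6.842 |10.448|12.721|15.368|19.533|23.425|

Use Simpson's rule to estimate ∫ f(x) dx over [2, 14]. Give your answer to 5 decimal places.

h = 2, n = 6.
(h/3)·[y₀ + 4y₁ + 2y₂ + 4y₃ + 2y₄ + 4y₅ + y₆] = 0.666667·(234.616) = 156.41067.

156.41067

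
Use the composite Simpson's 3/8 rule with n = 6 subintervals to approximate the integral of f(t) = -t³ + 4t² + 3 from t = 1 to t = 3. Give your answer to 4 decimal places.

h = (3 − 1)/6 = 0.333333.
Nodes t₀,…,t₆ = 1, 1.333333, 1.666667, 2, 2.333333, 2.666667, 3.
f(t) = -t³ + 4t² + 3: f₀=6, f₁=7.740741, f₂=9.481481, f₃=11, f₄=12.074074, f₅=12.481481, f₆=12.
(3h/8)·[f₀ + 3f₁ + 3f₂ + 2f₃ + 3f₄ + 3f₅ + f₆] = 0.125·(165.333333) = 20.6667.

20.6667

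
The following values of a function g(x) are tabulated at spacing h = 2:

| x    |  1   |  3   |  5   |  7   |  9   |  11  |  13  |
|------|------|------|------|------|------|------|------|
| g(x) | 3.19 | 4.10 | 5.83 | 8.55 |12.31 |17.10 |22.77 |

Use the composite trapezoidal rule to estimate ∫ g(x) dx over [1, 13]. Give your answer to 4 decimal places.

h = 2, n = 6.
(h/2)·[y₀ + 2y₁ + 2y₂ + 2y₃ + 2y₄ + 2y₅ + y₆] = 1·(121.74) = 121.7400.

121.7400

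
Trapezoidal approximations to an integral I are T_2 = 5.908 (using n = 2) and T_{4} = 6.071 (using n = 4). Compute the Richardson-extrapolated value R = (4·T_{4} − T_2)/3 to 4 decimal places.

6.1253

R = (4·T_{4} − T_2) / 3 = (4·6.071 − 5.908)/3 = (18.376)/3 = 6.1253.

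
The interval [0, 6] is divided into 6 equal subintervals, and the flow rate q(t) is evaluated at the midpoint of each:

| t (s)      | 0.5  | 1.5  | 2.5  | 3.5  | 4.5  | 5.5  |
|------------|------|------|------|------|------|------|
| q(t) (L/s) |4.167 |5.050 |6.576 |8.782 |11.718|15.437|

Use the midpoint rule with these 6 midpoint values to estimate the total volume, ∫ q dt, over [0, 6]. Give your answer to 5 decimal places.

h = 1, n = 6.
h·[y(m₁) + y(m₂) + y(m₃) + y(m₄) + y(m₅) + y(m₆)] = 1·(51.730) = 51.73000.

51.73000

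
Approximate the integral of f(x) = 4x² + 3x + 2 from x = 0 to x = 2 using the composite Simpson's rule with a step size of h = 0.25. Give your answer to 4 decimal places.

20.6667

h = (2 − 0)/8 = 0.25.
Nodes x₀,…,x₈ = 0, 0.25, 0.5, 0.75, 1, 1.25, 1.5, 1.75, 2.
f(x) = 4x² + 3x + 2: f₀=2, f₁=3, f₂=4.5, f₃=6.5, f₄=9, f₅=12, f₆=15.5, f₇=19.5, f₈=24.
(h/3)·[f₀ + 4f₁ + 2f₂ + 4f₃ + 2f₄ + 4f₅ + 2f₆ + 4f₇ + f₈] = 0.083333·(248) = 20.6667.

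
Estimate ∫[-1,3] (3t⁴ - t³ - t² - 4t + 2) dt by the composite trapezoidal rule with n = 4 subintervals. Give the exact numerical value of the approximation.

h = (3 − (-1))/4 = 1.
Nodes t₀,…,t₄ = -1, 0, 1, 2, 3.
f(t) = 3t⁴ - t³ - t² - 4t + 2: f₀=9, f₁=2, f₂=-1, f₃=30, f₄=197.
(h/2)·[f₀ + 2f₁ + 2f₂ + 2f₃ + f₄] = 0.5·(268) = 134.

134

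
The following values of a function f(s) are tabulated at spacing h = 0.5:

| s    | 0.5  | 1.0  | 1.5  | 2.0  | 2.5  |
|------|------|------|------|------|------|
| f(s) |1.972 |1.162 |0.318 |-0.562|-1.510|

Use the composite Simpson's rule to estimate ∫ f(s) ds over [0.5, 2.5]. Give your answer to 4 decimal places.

0.5830

h = 0.5, n = 4.
(h/3)·[y₀ + 4y₁ + 2y₂ + 4y₃ + y₄] = 0.166667·(3.498) = 0.5830.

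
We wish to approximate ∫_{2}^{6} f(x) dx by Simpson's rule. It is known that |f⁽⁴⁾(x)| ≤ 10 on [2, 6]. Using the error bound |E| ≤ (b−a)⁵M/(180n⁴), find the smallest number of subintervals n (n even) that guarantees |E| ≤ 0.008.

Need 10240/(180n⁴) ≤ 0.008.
n⁴ ≥ 10240/(180·0.008) = 7111.11 ⇒ n ≥ 9.1830, so the smallest even n is 10. (n must be even for Simpson's rule.)

10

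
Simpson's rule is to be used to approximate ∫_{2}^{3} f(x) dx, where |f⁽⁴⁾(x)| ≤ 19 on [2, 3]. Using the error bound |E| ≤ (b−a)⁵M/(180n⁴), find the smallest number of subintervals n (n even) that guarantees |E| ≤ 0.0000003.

Need 19/(180n⁴) ≤ 0.0000003.
n⁴ ≥ 19/(180·0.0000003) = 351852 ⇒ n ≥ 24.3551, so the smallest even n is 26. (n must be even for Simpson's rule.)

26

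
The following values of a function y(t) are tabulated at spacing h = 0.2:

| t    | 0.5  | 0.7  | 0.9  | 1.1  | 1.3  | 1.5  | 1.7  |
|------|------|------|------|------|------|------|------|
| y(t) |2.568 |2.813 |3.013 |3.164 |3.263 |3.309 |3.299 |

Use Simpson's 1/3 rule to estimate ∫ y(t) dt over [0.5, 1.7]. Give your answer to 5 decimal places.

3.70420

h = 0.2, n = 6.
(h/3)·[y₀ + 4y₁ + 2y₂ + 4y₃ + 2y₄ + 4y₅ + y₆] = 0.066667·(55.563) = 3.70420.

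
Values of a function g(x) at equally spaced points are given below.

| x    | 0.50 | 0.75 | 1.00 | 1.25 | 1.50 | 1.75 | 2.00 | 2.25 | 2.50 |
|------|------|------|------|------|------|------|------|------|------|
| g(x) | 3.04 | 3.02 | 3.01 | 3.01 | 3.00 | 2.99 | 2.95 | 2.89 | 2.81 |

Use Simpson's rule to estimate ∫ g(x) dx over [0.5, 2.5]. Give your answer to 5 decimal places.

h = 0.25, n = 8.
(h/3)·[y₀ + 4y₁ + 2y₂ + 4y₃ + 2y₄ + 4y₅ + 2y₆ + 4y₇ + y₈] = 0.083333·(71.41) = 5.95083.

5.95083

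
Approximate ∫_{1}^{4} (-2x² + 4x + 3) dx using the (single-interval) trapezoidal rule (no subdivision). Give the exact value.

-12

T = (b−a)/2 · [f(1) + f(4)] = 1.5·[5 + (-13)] = -12.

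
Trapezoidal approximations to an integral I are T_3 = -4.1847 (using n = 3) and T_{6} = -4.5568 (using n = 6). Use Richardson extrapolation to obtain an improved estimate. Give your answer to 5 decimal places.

R = (4·T_{6} − T_3) / 3 = (4·(-4.5568) − (-4.1847))/3 = (-14.0425)/3 = -4.68083.

-4.68083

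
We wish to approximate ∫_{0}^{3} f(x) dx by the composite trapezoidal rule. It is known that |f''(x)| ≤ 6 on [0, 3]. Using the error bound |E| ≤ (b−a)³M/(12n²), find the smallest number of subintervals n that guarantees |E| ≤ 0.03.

Need 162/(12n²) ≤ 0.03.
n² ≥ 162/(12·0.03) = 450 ⇒ n ≥ 21.2132, so the smallest n is 22.

22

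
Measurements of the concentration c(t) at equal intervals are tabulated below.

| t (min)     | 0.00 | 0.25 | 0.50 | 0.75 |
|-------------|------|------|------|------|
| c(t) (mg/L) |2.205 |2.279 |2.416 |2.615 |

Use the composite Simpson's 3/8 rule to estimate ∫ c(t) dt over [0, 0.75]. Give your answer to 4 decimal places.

h = 0.25, n = 3.
(3h/8)·[y₀ + 3y₁ + 3y₂ + y₃] = 0.09375·(18.905) = 1.7723.

1.7723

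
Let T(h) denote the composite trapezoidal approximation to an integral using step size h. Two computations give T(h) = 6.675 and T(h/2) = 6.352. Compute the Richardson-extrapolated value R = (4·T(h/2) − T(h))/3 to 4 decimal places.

R = (4·T(h/2) − T(h)) / 3 = (4·6.352 − 6.675)/3 = (18.733)/3 = 6.2443.

6.2443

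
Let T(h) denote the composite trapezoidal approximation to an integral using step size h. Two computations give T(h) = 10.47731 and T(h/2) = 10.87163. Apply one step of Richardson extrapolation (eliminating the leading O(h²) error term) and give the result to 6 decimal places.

11.003070

R = (4·T(h/2) − T(h)) / 3 = (4·10.87163 − 10.47731)/3 = (33.00921)/3 = 11.003070.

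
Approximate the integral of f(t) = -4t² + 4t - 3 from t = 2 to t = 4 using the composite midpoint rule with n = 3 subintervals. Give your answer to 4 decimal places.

-56.3704

h = (4 − 2)/3 = 0.666667.
Midpoints m₁,…,m₃ = 2.333333, 3, 3.666667.
f(m₁)=-15.444444, f(m₂)=-27, f(m₃)=-42.111111.
h·[f(m₁) + f(m₂) + f(m₃)] = 0.666667·(-84.555556) = -56.3704.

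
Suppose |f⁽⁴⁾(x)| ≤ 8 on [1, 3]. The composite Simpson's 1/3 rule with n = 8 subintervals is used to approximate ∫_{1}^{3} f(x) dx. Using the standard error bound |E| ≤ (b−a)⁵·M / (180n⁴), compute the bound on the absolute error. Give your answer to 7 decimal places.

0.0003472

|E| ≤ (2)⁵·8 / (180·8⁴) = 256/737280 = 0.0003472.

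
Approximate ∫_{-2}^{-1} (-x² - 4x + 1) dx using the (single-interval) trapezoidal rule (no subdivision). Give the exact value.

4.5

T = (b−a)/2 · [f(-2) + f(-1)] = 0.5·[5 + 4] = 4.5.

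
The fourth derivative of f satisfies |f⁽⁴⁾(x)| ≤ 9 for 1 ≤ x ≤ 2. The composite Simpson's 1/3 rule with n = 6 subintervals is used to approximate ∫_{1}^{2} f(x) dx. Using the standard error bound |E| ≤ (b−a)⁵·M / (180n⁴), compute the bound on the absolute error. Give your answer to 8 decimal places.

|E| ≤ (1)⁵·9 / (180·6⁴) = 9/233280 = 0.00003858.

0.00003858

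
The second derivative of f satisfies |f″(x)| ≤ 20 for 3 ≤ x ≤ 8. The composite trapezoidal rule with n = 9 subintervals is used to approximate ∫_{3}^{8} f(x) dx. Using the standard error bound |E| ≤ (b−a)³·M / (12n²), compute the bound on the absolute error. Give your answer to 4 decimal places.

2.5720

|E| ≤ (5)³·20 / (12·9²) = 2500/972 = 2.5720.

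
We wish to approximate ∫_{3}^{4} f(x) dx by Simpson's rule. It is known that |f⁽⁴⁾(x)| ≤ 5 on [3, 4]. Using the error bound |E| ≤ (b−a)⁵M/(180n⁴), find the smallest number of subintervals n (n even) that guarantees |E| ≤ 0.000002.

12

Need 5/(180n⁴) ≤ 0.000002.
n⁴ ≥ 5/(180·0.000002) = 13888.9 ⇒ n ≥ 10.8559, so the smallest even n is 12. (n must be even for Simpson's rule.)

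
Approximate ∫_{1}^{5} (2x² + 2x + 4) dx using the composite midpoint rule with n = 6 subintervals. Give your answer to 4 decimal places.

h = (5 − 1)/6 = 0.666667.
Midpoints m₁,…,m₆ = 1.333333, 2, 2.666667, 3.333333, 4, 4.666667.
f(m₁)=10.222222, f(m₂)=16, f(m₃)=23.555556, f(m₄)=32.888889, f(m₅)=44, f(m₆)=56.888889.
h·[f(m₁) + f(m₂) + f(m₃) + f(m₄) + f(m₅) + f(m₆)] = 0.666667·(183.555556) = 122.3704.

122.3704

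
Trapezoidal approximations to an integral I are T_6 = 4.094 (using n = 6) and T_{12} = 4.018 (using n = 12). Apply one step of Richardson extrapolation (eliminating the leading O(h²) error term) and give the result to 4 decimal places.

3.9927

R = (4·T_{12} − T_6) / 3 = (4·4.018 − 4.094)/3 = (11.978)/3 = 3.9927.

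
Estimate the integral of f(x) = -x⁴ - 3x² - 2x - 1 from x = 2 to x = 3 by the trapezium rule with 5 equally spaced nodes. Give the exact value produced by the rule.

-67.626953125

h = (3 − 2)/4 = 0.25.
Nodes x₀,…,x₄ = 2, 2.25, 2.5, 2.75, 3.
f(x) = -x⁴ - 3x² - 2x - 1: f₀=-33, f₁=-46.31640625, f₂=-63.8125, f₃=-86.37890625, f₄=-115.
(h/2)·[f₀ + 2f₁ + 2f₂ + 2f₃ + f₄] = 0.125·(-541.015625) = -67.626953125.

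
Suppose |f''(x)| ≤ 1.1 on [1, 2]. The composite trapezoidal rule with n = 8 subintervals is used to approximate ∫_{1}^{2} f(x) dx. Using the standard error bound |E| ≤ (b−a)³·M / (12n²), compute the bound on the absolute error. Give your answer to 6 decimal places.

|E| ≤ (1)³·1.1 / (12·8²) = 1.1/768 = 0.001432.

0.001432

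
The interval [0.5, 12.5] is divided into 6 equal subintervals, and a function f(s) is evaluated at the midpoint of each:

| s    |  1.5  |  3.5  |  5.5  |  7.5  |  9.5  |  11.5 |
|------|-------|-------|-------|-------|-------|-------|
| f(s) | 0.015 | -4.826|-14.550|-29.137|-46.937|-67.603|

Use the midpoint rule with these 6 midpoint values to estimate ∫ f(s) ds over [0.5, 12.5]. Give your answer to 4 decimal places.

h = 2, n = 6.
h·[y(m₁) + y(m₂) + y(m₃) + y(m₄) + y(m₅) + y(m₆)] = 2·(-163.038) = -326.0760.

-326.0760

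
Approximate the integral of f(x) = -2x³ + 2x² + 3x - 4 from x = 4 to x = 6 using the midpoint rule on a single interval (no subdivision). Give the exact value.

-378

M = (b−a)·f(5) = 2·(-189) = -378.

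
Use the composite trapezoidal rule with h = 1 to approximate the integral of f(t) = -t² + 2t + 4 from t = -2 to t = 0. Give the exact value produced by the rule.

1

h = (0 − (-2))/2 = 1.
Nodes t₀,…,t₂ = -2, -1, 0.
f(t) = -t² + 2t + 4: f₀=-4, f₁=1, f₂=4.
(h/2)·[f₀ + 2f₁ + f₂] = 0.5·(2) = 1.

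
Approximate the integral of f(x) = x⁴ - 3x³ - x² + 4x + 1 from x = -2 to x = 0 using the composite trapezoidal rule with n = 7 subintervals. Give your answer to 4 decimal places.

10.1683

h = (0 − (-2))/7 = 0.285714.
Nodes x₀,…,x₇ = -2, -1.714286, -1.428571, -1.142857, -0.857143, -0.571429, -0.285714, 0.
f(x) = x⁴ - 3x³ - x² + 4x + 1: f₀=29, f₁=14.954186, f₂=6.156185, f₃=1.306539, f₄=-0.734277, f₅=-0.945856, f₆=-0.147855, f₇=1.
(h/2)·[f₀ + 2f₁ + 2f₂ + 2f₃ + 2f₄ + 2f₅ + 2f₆ + f₇] = 0.142857·(71.177843) = 10.1683.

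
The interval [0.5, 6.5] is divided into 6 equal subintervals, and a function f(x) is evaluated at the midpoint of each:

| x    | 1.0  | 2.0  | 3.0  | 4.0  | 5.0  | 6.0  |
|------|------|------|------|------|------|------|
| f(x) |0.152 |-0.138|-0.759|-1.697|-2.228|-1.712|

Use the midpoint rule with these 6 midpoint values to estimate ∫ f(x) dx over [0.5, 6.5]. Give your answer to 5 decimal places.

h = 1, n = 6.
h·[y(m₁) + y(m₂) + y(m₃) + y(m₄) + y(m₅) + y(m₆)] = 1·(-6.382) = -6.38200.

-6.38200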